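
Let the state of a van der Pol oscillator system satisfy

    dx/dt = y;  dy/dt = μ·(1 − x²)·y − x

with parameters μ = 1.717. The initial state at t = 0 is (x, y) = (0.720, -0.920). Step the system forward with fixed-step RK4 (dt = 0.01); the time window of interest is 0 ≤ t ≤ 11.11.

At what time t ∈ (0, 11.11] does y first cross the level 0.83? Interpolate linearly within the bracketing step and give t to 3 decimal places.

t=0.000: state=(0.720, -0.920)
step 1 (dt=0.01): k1=(-0.920, -1.481), k2=(-0.927, -1.493), k3=(-0.927, -1.493), k4=(-0.935, -1.505); state += dt/6·(k1+2k2+2k3+k4)
t=0.010: state=(0.711, -0.935)
t=0.020: state=(0.701, -0.950)
t=0.030: state=(0.692, -0.966)
continuing one RK4 step at a time; state shown every 50 steps (Δt=0.5):
t=0.500: state=(0.001, -2.146)
t=1.000: state=(-1.406, -2.636)
t=1.500: state=(-1.951, -0.015)
t=2.000: state=(-1.826, 0.385)
t=2.500: state=(-1.604, 0.502)
t=3.000: state=(-1.315, 0.672)
t=3.260: state=(-1.121, 0.828)
next step: t=3.270: state=(-1.113, 0.835) — y has crossed 0.83
linear interpolation between t=3.260 (0.82783) and t=3.270 (0.83546) → t≈3.263

t = 3.263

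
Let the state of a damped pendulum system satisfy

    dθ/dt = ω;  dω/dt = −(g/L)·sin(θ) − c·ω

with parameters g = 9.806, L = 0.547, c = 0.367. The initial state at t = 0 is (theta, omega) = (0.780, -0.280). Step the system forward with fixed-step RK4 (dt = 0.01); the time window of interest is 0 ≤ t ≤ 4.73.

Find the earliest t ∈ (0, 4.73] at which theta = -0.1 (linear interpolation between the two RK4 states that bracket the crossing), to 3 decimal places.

t=0.000: state=(0.780, -0.280)
step 1 (dt=0.01): k1=(-0.280, -12.505), k2=(-0.343, -12.464), k3=(-0.342, -12.460), k4=(-0.405, -12.415); state += dt/6·(k1+2k2+2k3+k4)
t=0.010: state=(0.777, -0.405)
t=0.020: state=(0.772, -0.528)
t=0.030: state=(0.766, -0.651)
continuing one RK4 step at a time; state shown every 20 steps (Δt=0.2):
t=0.200: state=(0.495, -2.404)
t=0.400: state=(-0.076, -2.964)
next step: t=0.410: state=(-0.105, -2.937) — theta has crossed -0.1
linear interpolation between t=0.400 (-0.07553) and t=0.410 (-0.10504) → t≈0.408

t = 0.408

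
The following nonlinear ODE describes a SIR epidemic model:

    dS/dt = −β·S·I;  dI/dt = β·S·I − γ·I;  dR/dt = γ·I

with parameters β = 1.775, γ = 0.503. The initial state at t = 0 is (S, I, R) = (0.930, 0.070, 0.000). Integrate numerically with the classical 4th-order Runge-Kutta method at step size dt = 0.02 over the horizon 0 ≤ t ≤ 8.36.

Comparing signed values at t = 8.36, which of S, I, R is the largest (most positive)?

largest component: R

t=0.000: state=(0.930, 0.070, 0.000)
step 1 (dt=0.02): k1=(-0.116, 0.080, 0.035), k2=(-0.117, 0.081, 0.036), k3=(-0.117, 0.081, 0.036), k4=(-0.118, 0.082, 0.036); state += dt/6·(k1+2k2+2k3+k4)
t=0.020: state=(0.928, 0.072, 0.001)
t=0.040: state=(0.925, 0.073, 0.001)
t=0.060: state=(0.923, 0.075, 0.002)
continuing one RK4 step at a time; state shown every 25 steps (Δt=0.5):
t=0.500: state=(0.856, 0.121, 0.024)
t=1.000: state=(0.746, 0.191, 0.062)
t=1.500: state=(0.608, 0.272, 0.121)
t=2.000: state=(0.462, 0.340, 0.198)
t=2.500: state=(0.336, 0.376, 0.289)
t=3.000: state=(0.240, 0.376, 0.384)
t=3.500: state=(0.174, 0.351, 0.476)
t=4.000: state=(0.129, 0.312, 0.559)
t=4.500: state=(0.100, 0.268, 0.632)
t=5.000: state=(0.080, 0.226, 0.694)
t=5.500: state=(0.067, 0.187, 0.746)
t=6.000: state=(0.058, 0.154, 0.789)
t=6.500: state=(0.051, 0.125, 0.824)
t=7.000: state=(0.046, 0.102, 0.852)
t=7.500: state=(0.042, 0.082, 0.875)
t=8.000: state=(0.040, 0.066, 0.894)
t=8.360: state=(0.038, 0.057, 0.905)
compare at T: S=0.038, I=0.057, R=0.905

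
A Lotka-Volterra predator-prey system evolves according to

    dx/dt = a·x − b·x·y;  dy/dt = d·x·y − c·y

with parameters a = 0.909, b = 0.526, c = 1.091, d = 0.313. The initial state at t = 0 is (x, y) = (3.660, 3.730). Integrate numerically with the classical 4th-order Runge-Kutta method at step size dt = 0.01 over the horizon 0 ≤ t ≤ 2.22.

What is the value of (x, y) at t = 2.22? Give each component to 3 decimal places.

t=0.000: state=(3.660, 3.730)
step 1 (dt=0.01): k1=(-3.854, 0.204), k2=(-3.836, 0.181), k3=(-3.835, 0.181), k4=(-3.817, 0.159); state += dt/6·(k1+2k2+2k3+k4)
t=0.010: state=(3.622, 3.732)
t=0.020: state=(3.584, 3.733)
t=0.030: state=(3.546, 3.734)
continuing one RK4 step at a time; state shown every 10 steps (Δt=0.1):
t=0.100: state=(3.294, 3.729)
t=0.200: state=(2.968, 3.687)
t=0.300: state=(2.682, 3.611)
t=0.400: state=(2.435, 3.508)
t=0.500: state=(2.225, 3.383)
t=0.600: state=(2.047, 3.242)
t=0.700: state=(1.898, 3.092)
t=0.800: state=(1.773, 2.936)
t=0.900: state=(1.671, 2.779)
t=1.000: state=(1.588, 2.622)
t=1.100: state=(1.521, 2.468)
t=1.200: state=(1.469, 2.319)
t=1.300: state=(1.429, 2.175)
t=1.400: state=(1.401, 2.039)
t=1.500: state=(1.383, 1.909)
t=1.600: state=(1.375, 1.788)
t=1.700: state=(1.374, 1.673)
t=1.800: state=(1.382, 1.566)
t=1.900: state=(1.398, 1.467)
t=2.000: state=(1.421, 1.375)
t=2.100: state=(1.451, 1.289)
t=2.200: state=(1.488, 1.210)
t=2.220: state=(1.496, 1.195)

(x, y) = (1.496, 1.195)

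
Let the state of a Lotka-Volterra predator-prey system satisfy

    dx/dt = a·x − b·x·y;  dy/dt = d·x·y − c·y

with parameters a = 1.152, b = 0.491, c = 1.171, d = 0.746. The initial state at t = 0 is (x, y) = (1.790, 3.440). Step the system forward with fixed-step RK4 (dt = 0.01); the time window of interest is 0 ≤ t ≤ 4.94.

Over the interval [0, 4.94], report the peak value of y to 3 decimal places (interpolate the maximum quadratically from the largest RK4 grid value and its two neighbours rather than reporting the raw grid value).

t=0.000: state=(1.790, 3.440)
step 1 (dt=0.01): k1=(-0.961, 0.565), k2=(-0.961, 0.553), k3=(-0.961, 0.553), k4=(-0.961, 0.542); state += dt/6·(k1+2k2+2k3+k4)
t=0.010: state=(1.780, 3.446)
t=0.020: state=(1.771, 3.451)
t=0.030: state=(1.761, 3.456)
continuing one RK4 step at a time; state shown every 20 steps (Δt=0.2):
t=0.200: state=(1.601, 3.505)
t=0.400: state=(1.430, 3.476)
t=0.600: state=(1.286, 3.366)
t=0.800: state=(1.173, 3.199)
t=1.000: state=(1.089, 2.995)
t=1.200: state=(1.033, 2.775)
t=1.400: state=(1.001, 2.555)
t=1.600: state=(0.991, 2.345)
t=1.800: state=(1.001, 2.152)
t=2.000: state=(1.029, 1.980)
t=2.200: state=(1.075, 1.833)
t=2.400: state=(1.137, 1.710)
t=2.600: state=(1.217, 1.612)
t=2.800: state=(1.313, 1.540)
t=3.000: state=(1.424, 1.494)
t=3.200: state=(1.550, 1.476)
t=3.400: state=(1.688, 1.487)
t=3.600: state=(1.833, 1.530)
t=3.800: state=(1.979, 1.608)
t=4.000: state=(2.117, 1.728)
t=4.200: state=(2.232, 1.891)
t=4.400: state=(2.311, 2.101)
t=4.600: state=(2.339, 2.354)
t=4.800: state=(2.305, 2.635)
t=4.940: state=(2.244, 2.837)
largest grid value and its neighbours: y(0.230)=3.50623, y(0.240)=3.50623, y(0.250)=3.50600
parabola through these three points peaks at t≈0.235 with y≈3.50626

max y = 3.506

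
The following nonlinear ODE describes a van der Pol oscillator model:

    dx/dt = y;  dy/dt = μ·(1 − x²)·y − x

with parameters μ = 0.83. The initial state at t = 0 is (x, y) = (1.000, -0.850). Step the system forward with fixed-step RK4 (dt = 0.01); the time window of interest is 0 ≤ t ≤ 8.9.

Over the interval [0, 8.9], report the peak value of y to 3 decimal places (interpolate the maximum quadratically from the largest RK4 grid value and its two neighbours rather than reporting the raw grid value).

t=0.000: state=(1.000, -0.850)
step 1 (dt=0.01): k1=(-0.850, -1.000), k2=(-0.855, -1.002), k3=(-0.855, -1.002), k4=(-0.860, -1.004); state += dt/6·(k1+2k2+2k3+k4)
t=0.010: state=(0.991, -0.860)
t=0.020: state=(0.983, -0.870)
t=0.030: state=(0.974, -0.880)
continuing one RK4 step at a time; state shown every 50 steps (Δt=0.5):
t=0.500: state=(0.437, -1.435)
t=1.000: state=(-0.464, -2.141)
t=1.500: state=(-1.492, -1.603)
t=2.000: state=(-1.892, -0.102)
t=2.500: state=(-1.752, 0.553)
t=3.000: state=(-1.387, 0.898)
t=3.500: state=(-0.837, 1.344)
t=4.000: state=(0.013, 2.109)
t=4.500: state=(1.201, 2.318)
t=5.000: state=(1.943, 0.560)
t=5.500: state=(1.934, -0.408)
t=6.000: state=(1.633, -0.761)
t=6.500: state=(1.175, -1.094)
t=7.000: state=(0.498, -1.671)
t=7.500: state=(-0.545, -2.464)
t=8.000: state=(-1.670, -1.581)
t=8.500: state=(-2.005, 0.037)
t=8.900: state=(-1.878, 0.526)
largest grid value and its neighbours: y(4.320)=2.48765, y(4.330)=2.48816, y(4.340)=2.48762
parabola through these three points peaks at t≈4.330 with y≈2.48816

max y = 2.488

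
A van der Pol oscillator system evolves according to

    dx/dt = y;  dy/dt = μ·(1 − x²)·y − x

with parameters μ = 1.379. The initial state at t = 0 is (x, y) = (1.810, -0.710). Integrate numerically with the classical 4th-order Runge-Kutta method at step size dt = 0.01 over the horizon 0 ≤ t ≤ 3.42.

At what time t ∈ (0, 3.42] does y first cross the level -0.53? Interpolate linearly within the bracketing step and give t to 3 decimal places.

t=0.000: state=(1.810, -0.710)
step 1 (dt=0.01): k1=(-0.710, 0.419), k2=(-0.708, 0.403), k3=(-0.708, 0.403), k4=(-0.706, 0.388); state += dt/6·(k1+2k2+2k3+k4)
t=0.010: state=(1.803, -0.706)
t=0.020: state=(1.796, -0.702)
t=0.030: state=(1.789, -0.699)
continuing one RK4 step at a time; state shown every 20 steps (Δt=0.2):
t=0.200: state=(1.673, -0.674)
t=0.400: state=(1.537, -0.698)
t=0.600: state=(1.391, -0.762)
t=0.800: state=(1.229, -0.864)
t=1.000: state=(1.042, -1.016)
t=1.200: state=(0.818, -1.243)
t=1.400: state=(0.538, -1.586)
t=1.600: state=(0.173, -2.093)
t=1.800: state=(-0.309, -2.730)
t=2.000: state=(-0.903, -3.104)
t=2.200: state=(-1.483, -2.503)
t=2.400: state=(-1.858, -1.233)
t=2.530: state=(-1.972, -0.563)
next step: t=2.540: state=(-1.977, -0.522) — y has crossed -0.53
linear interpolation between t=2.530 (-0.56345) and t=2.540 (-0.52201) → t≈2.538

t = 2.538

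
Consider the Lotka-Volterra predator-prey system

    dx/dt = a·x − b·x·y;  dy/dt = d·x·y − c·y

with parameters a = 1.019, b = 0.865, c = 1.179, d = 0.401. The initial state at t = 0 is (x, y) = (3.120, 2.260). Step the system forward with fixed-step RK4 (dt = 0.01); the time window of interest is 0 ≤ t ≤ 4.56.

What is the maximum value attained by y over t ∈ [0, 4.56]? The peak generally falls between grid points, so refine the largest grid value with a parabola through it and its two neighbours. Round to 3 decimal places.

max y = 2.265

t=0.000: state=(3.120, 2.260)
step 1 (dt=0.01): k1=(-2.920, 0.163), k2=(-2.909, 0.150), k3=(-2.908, 0.150), k4=(-2.897, 0.137); state += dt/6·(k1+2k2+2k3+k4)
t=0.010: state=(3.091, 2.261)
t=0.020: state=(3.062, 2.263)
t=0.030: state=(3.033, 2.264)
continuing one RK4 step at a time; state shown every 20 steps (Δt=0.2):
t=0.200: state=(2.588, 2.243)
t=0.400: state=(2.169, 2.142)
t=0.600: state=(1.859, 1.988)
t=0.800: state=(1.642, 1.806)
t=1.000: state=(1.497, 1.617)
t=1.200: state=(1.410, 1.435)
t=1.400: state=(1.369, 1.267)
t=1.600: state=(1.366, 1.116)
t=1.800: state=(1.397, 0.985)
t=2.000: state=(1.459, 0.872)
t=2.200: state=(1.551, 0.777)
t=2.400: state=(1.674, 0.699)
t=2.600: state=(1.829, 0.635)
t=2.800: state=(2.019, 0.585)
t=3.000: state=(2.244, 0.548)
t=3.200: state=(2.508, 0.524)
t=3.400: state=(2.812, 0.512)
t=3.600: state=(3.156, 0.514)
t=3.800: state=(3.536, 0.531)
t=4.000: state=(3.944, 0.566)
t=4.200: state=(4.365, 0.623)
t=4.400: state=(4.770, 0.711)
t=4.560: state=(5.057, 0.807)
largest grid value and its neighbours: y(0.050)=2.26489, y(0.060)=2.26510, y(0.070)=2.26506
parabola through these three points peaks at t≈0.063 with y≈2.26511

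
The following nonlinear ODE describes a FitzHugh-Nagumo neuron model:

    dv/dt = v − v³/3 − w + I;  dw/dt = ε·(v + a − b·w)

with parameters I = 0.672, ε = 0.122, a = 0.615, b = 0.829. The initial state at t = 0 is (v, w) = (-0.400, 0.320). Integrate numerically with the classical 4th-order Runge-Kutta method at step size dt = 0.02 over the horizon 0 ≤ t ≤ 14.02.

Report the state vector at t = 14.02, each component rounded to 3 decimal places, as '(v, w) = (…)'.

t=0.000: state=(-0.400, 0.320)
step 1 (dt=0.02): k1=(-0.027, -0.006), k2=(-0.027, -0.006), k3=(-0.027, -0.006), k4=(-0.027, -0.006); state += dt/6·(k1+2k2+2k3+k4)
t=0.020: state=(-0.401, 0.320)
t=0.040: state=(-0.401, 0.320)
t=0.060: state=(-0.402, 0.320)
continuing one RK4 step at a time; state shown every 25 steps (Δt=0.5):
t=0.500: state=(-0.416, 0.317)
t=1.000: state=(-0.437, 0.312)
t=1.500: state=(-0.466, 0.307)
t=2.000: state=(-0.504, 0.299)
t=2.500: state=(-0.555, 0.290)
t=3.000: state=(-0.620, 0.277)
t=3.500: state=(-0.701, 0.261)
t=4.000: state=(-0.794, 0.240)
t=4.500: state=(-0.893, 0.215)
t=5.000: state=(-0.988, 0.185)
t=5.500: state=(-1.069, 0.151)
t=6.000: state=(-1.127, 0.114)
t=6.500: state=(-1.161, 0.077)
t=7.000: state=(-1.173, 0.040)
t=7.500: state=(-1.166, 0.005)
t=8.000: state=(-1.145, -0.027)
t=8.500: state=(-1.113, -0.056)
t=9.000: state=(-1.071, -0.082)
t=9.500: state=(-1.020, -0.104)
t=10.000: state=(-0.961, -0.121)
t=10.500: state=(-0.892, -0.133)
t=11.000: state=(-0.810, -0.141)
t=11.500: state=(-0.710, -0.143)
t=12.000: state=(-0.582, -0.138)
t=12.500: state=(-0.408, -0.124)
t=13.000: state=(-0.157, -0.098)
t=13.500: state=(0.230, -0.056)
t=14.000: state=(0.800, 0.014)
t=14.020: state=(0.826, 0.017)

(v, w) = (0.826, 0.017)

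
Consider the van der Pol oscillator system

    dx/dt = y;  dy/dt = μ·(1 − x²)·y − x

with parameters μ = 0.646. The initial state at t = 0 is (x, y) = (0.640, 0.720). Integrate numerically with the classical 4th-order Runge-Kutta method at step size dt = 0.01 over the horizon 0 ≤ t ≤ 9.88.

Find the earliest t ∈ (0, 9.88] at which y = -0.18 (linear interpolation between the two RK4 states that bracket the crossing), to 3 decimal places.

t=0.000: state=(0.640, 0.720)
step 1 (dt=0.01): k1=(0.720, -0.365), k2=(0.718, -0.372), k3=(0.718, -0.372), k4=(0.716, -0.378); state += dt/6·(k1+2k2+2k3+k4)
t=0.010: state=(0.647, 0.716)
t=0.020: state=(0.654, 0.712)
t=0.030: state=(0.661, 0.708)
continuing one RK4 step at a time; state shown every 50 steps (Δt=0.5):
t=0.500: state=(0.929, 0.391)
t=1.000: state=(1.004, -0.099)
t=1.080: state=(0.993, -0.179)
next step: t=1.090: state=(0.991, -0.189) — y has crossed -0.18
linear interpolation between t=1.080 (-0.17906) and t=1.090 (-0.18900) → t≈1.081

t = 1.081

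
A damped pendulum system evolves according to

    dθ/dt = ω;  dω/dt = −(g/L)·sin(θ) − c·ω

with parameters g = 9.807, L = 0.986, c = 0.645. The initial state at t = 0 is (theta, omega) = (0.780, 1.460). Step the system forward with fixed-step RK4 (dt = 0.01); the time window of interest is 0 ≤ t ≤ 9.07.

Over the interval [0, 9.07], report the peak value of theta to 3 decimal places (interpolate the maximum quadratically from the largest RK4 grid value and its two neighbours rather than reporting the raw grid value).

t=0.000: state=(0.780, 1.460)
step 1 (dt=0.01): k1=(1.460, -7.937), k2=(1.420, -7.963), k3=(1.420, -7.961), k4=(1.380, -7.985); state += dt/6·(k1+2k2+2k3+k4)
t=0.010: state=(0.794, 1.380)
t=0.020: state=(0.808, 1.300)
t=0.030: state=(0.820, 1.220)
continuing one RK4 step at a time; state shown every 50 steps (Δt=0.5):
t=0.500: state=(0.559, -2.011)
t=1.000: state=(-0.491, -1.349)
t=1.500: state=(-0.442, 1.354)
t=2.000: state=(0.325, 1.079)
t=2.500: state=(0.333, -0.936)
t=3.000: state=(-0.223, -0.820)
t=3.500: state=(-0.247, 0.659)
t=4.000: state=(0.156, 0.609)
t=4.500: state=(0.181, -0.469)
t=5.000: state=(-0.111, -0.448)
t=5.500: state=(-0.132, 0.335)
t=6.000: state=(0.079, 0.327)
t=6.500: state=(0.096, -0.241)
t=7.000: state=(-0.057, -0.239)
t=7.500: state=(-0.070, 0.173)
t=8.000: state=(0.041, 0.174)
t=8.500: state=(0.051, -0.125)
t=9.000: state=(-0.029, -0.126)
t=9.070: state=(-0.037, -0.098)
largest grid value and its neighbours: theta(0.170)=0.91158, theta(0.180)=0.91207, theta(0.190)=0.91178
parabola through these three points peaks at t≈0.181 with theta≈0.91208

max theta = 0.912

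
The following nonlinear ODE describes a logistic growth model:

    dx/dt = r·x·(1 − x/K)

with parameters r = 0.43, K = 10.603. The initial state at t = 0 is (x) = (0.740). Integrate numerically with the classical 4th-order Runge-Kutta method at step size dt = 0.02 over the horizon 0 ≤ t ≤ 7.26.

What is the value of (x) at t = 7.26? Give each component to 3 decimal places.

(x) = (6.679)

t=0.000: state=(0.740)
step 1 (dt=0.02): k1=(0.296), k2=(0.297), k3=(0.297), k4=(0.298); state += dt/6·(k1+2k2+2k3+k4)
t=0.020: state=(0.746)
t=0.040: state=(0.752)
t=0.060: state=(0.758)
continuing one RK4 step at a time; state shown every 25 steps (Δt=0.5):
t=0.500: state=(0.902)
t=1.000: state=(1.096)
t=1.500: state=(1.327)
t=2.000: state=(1.597)
t=2.500: state=(1.911)
t=3.000: state=(2.271)
t=3.500: state=(2.678)
t=4.000: state=(3.131)
t=4.500: state=(3.625)
t=5.000: state=(4.154)
t=5.500: state=(4.708)
t=6.000: state=(5.275)
t=6.500: state=(5.843)
t=7.000: state=(6.399)
t=7.260: state=(6.679)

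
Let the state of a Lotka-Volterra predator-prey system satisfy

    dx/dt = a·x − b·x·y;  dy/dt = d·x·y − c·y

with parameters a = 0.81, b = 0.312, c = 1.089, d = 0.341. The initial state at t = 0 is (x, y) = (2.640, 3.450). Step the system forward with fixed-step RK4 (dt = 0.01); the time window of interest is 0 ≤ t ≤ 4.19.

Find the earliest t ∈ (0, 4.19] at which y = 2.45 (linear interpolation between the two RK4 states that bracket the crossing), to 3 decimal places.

t=0.000: state=(2.640, 3.450)
step 1 (dt=0.01): k1=(-0.703, -0.651), k2=(-0.700, -0.655), k3=(-0.700, -0.655), k4=(-0.696, -0.658); state += dt/6·(k1+2k2+2k3+k4)
t=0.010: state=(2.633, 3.443)
t=0.020: state=(2.626, 3.437)
t=0.030: state=(2.619, 3.430)
continuing one RK4 step at a time; state shown every 20 steps (Δt=0.2):
t=0.200: state=(2.514, 3.307)
t=0.400: state=(2.417, 3.147)
t=0.600: state=(2.347, 2.977)
t=0.800: state=(2.305, 2.805)
t=1.000: state=(2.287, 2.638)
t=1.200: state=(2.292, 2.480)
t=1.230: state=(2.295, 2.458)
next step: t=1.240: state=(2.296, 2.450) — y has crossed 2.45
linear interpolation between t=1.230 (2.45751) and t=1.240 (2.45000) → t≈1.240

t = 1.240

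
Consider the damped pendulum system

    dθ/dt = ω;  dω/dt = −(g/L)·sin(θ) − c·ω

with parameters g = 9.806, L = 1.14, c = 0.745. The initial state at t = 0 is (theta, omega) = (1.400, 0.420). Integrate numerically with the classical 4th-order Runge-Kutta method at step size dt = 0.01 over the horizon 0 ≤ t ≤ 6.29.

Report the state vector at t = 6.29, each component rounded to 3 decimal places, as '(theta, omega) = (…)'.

(theta, omega) = (0.030, 0.364)

t=0.000: state=(1.400, 0.420)
step 1 (dt=0.01): k1=(0.420, -8.789), k2=(0.376, -8.760), k3=(0.376, -8.760), k4=(0.332, -8.730); state += dt/6·(k1+2k2+2k3+k4)
t=0.010: state=(1.404, 0.332)
t=0.020: state=(1.407, 0.245)
t=0.030: state=(1.409, 0.159)
continuing one RK4 step at a time; state shown every 25 steps (Δt=0.25):
t=0.250: state=(1.247, -1.569)
t=0.500: state=(0.668, -2.905)
t=0.750: state=(-0.094, -2.932)
t=1.000: state=(-0.684, -1.635)
t=1.250: state=(-0.878, 0.075)
t=1.500: state=(-0.673, 1.470)
t=1.750: state=(-0.211, 2.061)
t=2.000: state=(0.269, 1.621)
t=2.250: state=(0.544, 0.523)
t=2.500: state=(0.529, -0.608)
t=2.750: state=(0.278, -1.291)
t=3.000: state=(-0.058, -1.276)
t=3.250: state=(-0.310, -0.670)
t=3.500: state=(-0.376, 0.136)
t=3.750: state=(-0.258, 0.745)
t=4.000: state=(-0.041, 0.910)
t=4.250: state=(0.158, 0.623)
t=4.500: state=(0.250, 0.095)
t=4.750: state=(0.210, -0.387)
t=5.000: state=(0.079, -0.608)
t=5.250: state=(-0.067, -0.508)
t=5.500: state=(-0.157, -0.187)
t=5.750: state=(-0.158, 0.166)
t=6.000: state=(-0.085, 0.382)
t=6.250: state=(0.015, 0.383)
t=6.290: state=(0.030, 0.364)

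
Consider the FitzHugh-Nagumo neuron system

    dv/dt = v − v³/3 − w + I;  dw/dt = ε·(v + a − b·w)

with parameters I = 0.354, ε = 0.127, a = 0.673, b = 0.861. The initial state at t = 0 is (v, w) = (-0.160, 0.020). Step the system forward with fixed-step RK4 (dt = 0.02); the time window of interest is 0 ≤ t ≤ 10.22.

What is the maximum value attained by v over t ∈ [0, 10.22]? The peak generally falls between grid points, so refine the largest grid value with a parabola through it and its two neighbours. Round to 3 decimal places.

max v = 1.566

t=0.000: state=(-0.160, 0.020)
step 1 (dt=0.02): k1=(0.175, 0.063), k2=(0.176, 0.063), k3=(0.176, 0.063), k4=(0.178, 0.063); state += dt/6·(k1+2k2+2k3+k4)
t=0.020: state=(-0.156, 0.021)
t=0.040: state=(-0.153, 0.023)
t=0.060: state=(-0.149, 0.024)
continuing one RK4 step at a time; state shown every 25 steps (Δt=0.5):
t=0.500: state=(-0.056, 0.054)
t=1.000: state=(0.090, 0.093)
t=1.500: state=(0.302, 0.142)
t=2.000: state=(0.600, 0.203)
t=2.500: state=(0.962, 0.282)
t=3.000: state=(1.293, 0.379)
t=3.500: state=(1.492, 0.487)
t=4.000: state=(1.562, 0.598)
t=4.500: state=(1.557, 0.704)
t=5.000: state=(1.518, 0.804)
t=5.500: state=(1.463, 0.895)
t=6.000: state=(1.398, 0.977)
t=6.500: state=(1.327, 1.051)
t=7.000: state=(1.249, 1.116)
t=7.500: state=(1.164, 1.173)
t=8.000: state=(1.068, 1.221)
t=8.500: state=(0.957, 1.260)
t=9.000: state=(0.823, 1.290)
t=9.500: state=(0.652, 1.309)
t=10.000: state=(0.415, 1.314)
t=10.220: state=(0.277, 1.311)
largest grid value and its neighbours: v(4.180)=1.56607, v(4.200)=1.56609, v(4.220)=1.56602
parabola through these three points peaks at t≈4.193 with v≈1.56609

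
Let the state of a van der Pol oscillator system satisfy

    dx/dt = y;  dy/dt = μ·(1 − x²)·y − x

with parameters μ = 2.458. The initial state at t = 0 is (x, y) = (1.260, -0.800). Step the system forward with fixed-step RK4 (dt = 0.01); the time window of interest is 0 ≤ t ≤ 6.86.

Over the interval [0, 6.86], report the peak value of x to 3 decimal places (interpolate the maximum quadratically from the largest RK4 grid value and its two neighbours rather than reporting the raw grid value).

max x = 2.022

t=0.000: state=(1.260, -0.800)
step 1 (dt=0.01): k1=(-0.800, -0.105), k2=(-0.801, -0.120), k3=(-0.801, -0.119), k4=(-0.801, -0.134); state += dt/6·(k1+2k2+2k3+k4)
t=0.010: state=(1.252, -0.801)
t=0.020: state=(1.244, -0.803)
t=0.030: state=(1.236, -0.804)
continuing one RK4 step at a time; state shown every 25 steps (Δt=0.25):
t=0.250: state=(1.049, -0.915)
t=0.500: state=(0.785, -1.245)
t=0.750: state=(0.391, -2.017)
t=1.000: state=(-0.300, -3.664)
t=1.250: state=(-1.359, -4.029)
t=1.500: state=(-1.964, -0.930)
t=1.750: state=(-2.034, 0.085)
t=2.000: state=(-1.987, 0.241)
t=2.250: state=(-1.922, 0.276)
t=2.500: state=(-1.850, 0.297)
t=2.750: state=(-1.773, 0.319)
t=3.000: state=(-1.690, 0.345)
t=3.250: state=(-1.600, 0.378)
t=3.500: state=(-1.501, 0.422)
t=3.750: state=(-1.388, 0.482)
t=4.000: state=(-1.257, 0.572)
t=4.250: state=(-1.098, 0.715)
t=4.500: state=(-0.891, 0.969)
t=4.750: state=(-0.592, 1.481)
t=5.000: state=(-0.098, 2.618)
t=5.250: state=(0.780, 4.311)
t=5.500: state=(1.729, 2.475)
t=5.750: state=(2.013, 0.248)
t=6.000: state=(2.004, -0.190)
t=6.250: state=(1.945, -0.264)
t=6.500: state=(1.875, -0.289)
t=6.750: state=(1.800, -0.311)
t=6.860: state=(1.766, -0.321)
largest grid value and its neighbours: x(5.830)=2.02217, x(5.840)=2.02221, x(5.850)=2.02205
parabola through these three points peaks at t≈5.837 with x≈2.02221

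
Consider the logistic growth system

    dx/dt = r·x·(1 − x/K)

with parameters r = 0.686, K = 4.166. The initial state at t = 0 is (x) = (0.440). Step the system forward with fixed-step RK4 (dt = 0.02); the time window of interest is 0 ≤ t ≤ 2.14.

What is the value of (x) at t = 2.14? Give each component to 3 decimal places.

(x) = (1.412)

t=0.000: state=(0.440)
step 1 (dt=0.02): k1=(0.270), k2=(0.271), k3=(0.271), k4=(0.273); state += dt/6·(k1+2k2+2k3+k4)
t=0.020: state=(0.445)
t=0.040: state=(0.451)
t=0.060: state=(0.456)
continuing one RK4 step at a time; state shown every 5 steps (Δt=0.1):
t=0.100: state=(0.468)
t=0.200: state=(0.497)
t=0.300: state=(0.528)
t=0.400: state=(0.560)
t=0.500: state=(0.594)
t=0.600: state=(0.630)
t=0.700: state=(0.668)
t=0.800: state=(0.707)
t=0.900: state=(0.748)
t=1.000: state=(0.791)
t=1.100: state=(0.836)
t=1.200: state=(0.883)
t=1.300: state=(0.932)
t=1.400: state=(0.982)
t=1.500: state=(1.035)
t=1.600: state=(1.089)
t=1.700: state=(1.145)
t=1.800: state=(1.203)
t=1.900: state=(1.262)
t=2.000: state=(1.324)
t=2.100: state=(1.386)
t=2.140: state=(1.412)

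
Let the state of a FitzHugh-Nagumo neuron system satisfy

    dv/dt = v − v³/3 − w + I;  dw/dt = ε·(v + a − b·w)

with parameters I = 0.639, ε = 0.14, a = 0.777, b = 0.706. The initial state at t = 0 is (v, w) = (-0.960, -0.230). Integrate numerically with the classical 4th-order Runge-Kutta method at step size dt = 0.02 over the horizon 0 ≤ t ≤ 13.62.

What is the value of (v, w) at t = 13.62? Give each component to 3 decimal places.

(v, w) = (-1.627, 1.444)

t=0.000: state=(-0.960, -0.230)
step 1 (dt=0.02): k1=(0.204, -0.003), k2=(0.204, -0.003), k3=(0.204, -0.003), k4=(0.204, -0.002); state += dt/6·(k1+2k2+2k3+k4)
t=0.020: state=(-0.956, -0.230)
t=0.040: state=(-0.952, -0.230)
t=0.060: state=(-0.948, -0.230)
continuing one RK4 step at a time; state shown every 25 steps (Δt=0.5):
t=0.500: state=(-0.855, -0.228)
t=1.000: state=(-0.737, -0.218)
t=1.500: state=(-0.597, -0.200)
t=2.000: state=(-0.416, -0.172)
t=2.500: state=(-0.163, -0.131)
t=3.000: state=(0.214, -0.071)
t=3.500: state=(0.761, 0.018)
t=4.000: state=(1.356, 0.143)
t=4.500: state=(1.707, 0.296)
t=5.000: state=(1.800, 0.456)
t=5.500: state=(1.784, 0.610)
t=6.000: state=(1.733, 0.753)
t=6.500: state=(1.671, 0.886)
t=7.000: state=(1.603, 1.009)
t=7.500: state=(1.531, 1.120)
t=8.000: state=(1.456, 1.221)
t=8.500: state=(1.376, 1.312)
t=9.000: state=(1.290, 1.393)
t=9.500: state=(1.196, 1.464)
t=10.000: state=(1.090, 1.524)
t=10.500: state=(0.966, 1.574)
t=11.000: state=(0.816, 1.612)
t=11.500: state=(0.620, 1.637)
t=12.000: state=(0.342, 1.644)
t=12.500: state=(-0.088, 1.628)
t=13.000: state=(-0.753, 1.575)
t=13.500: state=(-1.494, 1.474)
t=13.620: state=(-1.627, 1.444)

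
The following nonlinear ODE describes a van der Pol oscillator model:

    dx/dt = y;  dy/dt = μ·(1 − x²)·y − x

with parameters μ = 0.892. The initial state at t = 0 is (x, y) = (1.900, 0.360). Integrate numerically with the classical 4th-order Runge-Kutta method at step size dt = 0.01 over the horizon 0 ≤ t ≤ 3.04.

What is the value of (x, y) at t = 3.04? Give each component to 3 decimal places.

(x, y) = (-1.866, -0.963)

t=0.000: state=(1.900, 0.360)
step 1 (dt=0.01): k1=(0.360, -2.738), k2=(0.346, -2.710), k3=(0.346, -2.710), k4=(0.333, -2.682); state += dt/6·(k1+2k2+2k3+k4)
t=0.010: state=(1.903, 0.333)
t=0.020: state=(1.907, 0.306)
t=0.030: state=(1.910, 0.280)
continuing one RK4 step at a time; state shown every 10 steps (Δt=0.1):
t=0.100: state=(1.923, 0.114)
t=0.200: state=(1.924, -0.082)
t=0.300: state=(1.908, -0.235)
t=0.400: state=(1.878, -0.356)
t=0.500: state=(1.838, -0.453)
t=0.600: state=(1.788, -0.533)
t=0.700: state=(1.732, -0.603)
t=0.800: state=(1.668, -0.666)
t=0.900: state=(1.598, -0.726)
t=1.000: state=(1.523, -0.785)
t=1.100: state=(1.441, -0.846)
t=1.200: state=(1.354, -0.911)
t=1.300: state=(1.259, -0.982)
t=1.400: state=(1.157, -1.061)
t=1.500: state=(1.046, -1.150)
t=1.600: state=(0.926, -1.252)
t=1.700: state=(0.795, -1.368)
t=1.800: state=(0.652, -1.501)
t=1.900: state=(0.495, -1.653)
t=2.000: state=(0.321, -1.823)
t=2.100: state=(0.130, -2.007)
t=2.200: state=(-0.081, -2.196)
t=2.300: state=(-0.309, -2.372)
t=2.400: state=(-0.554, -2.505)
t=2.500: state=(-0.808, -2.558)
t=2.600: state=(-1.061, -2.492)
t=2.700: state=(-1.301, -2.288)
t=2.800: state=(-1.515, -1.959)
t=2.900: state=(-1.690, -1.552)
t=3.000: state=(-1.824, -1.126)
t=3.040: state=(-1.866, -0.963)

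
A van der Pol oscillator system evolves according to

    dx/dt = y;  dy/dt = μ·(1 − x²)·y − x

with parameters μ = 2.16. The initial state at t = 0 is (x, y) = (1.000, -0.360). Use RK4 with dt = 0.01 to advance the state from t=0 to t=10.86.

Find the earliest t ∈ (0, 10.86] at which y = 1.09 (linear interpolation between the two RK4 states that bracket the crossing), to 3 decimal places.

t = 4.246

t=0.000: state=(1.000, -0.360)
step 1 (dt=0.01): k1=(-0.360, -1.000), k2=(-0.365, -1.001), k3=(-0.365, -1.001), k4=(-0.370, -1.002); state += dt/6·(k1+2k2+2k3+k4)
t=0.010: state=(0.996, -0.370)
t=0.020: state=(0.993, -0.380)
t=0.030: state=(0.989, -0.390)
continuing one RK4 step at a time; state shown every 50 steps (Δt=0.5):
t=0.500: state=(0.679, -0.992)
t=1.000: state=(-0.177, -2.773)
t=1.500: state=(-1.753, -1.799)
t=2.000: state=(-1.952, 0.209)
t=2.500: state=(-1.804, 0.343)
t=3.000: state=(-1.615, 0.415)
t=3.500: state=(-1.381, 0.535)
t=4.000: state=(-1.057, 0.803)
t=4.240: state=(-0.834, 1.081)
next step: t=4.250: state=(-0.823, 1.096) — y has crossed 1.09
linear interpolation between t=4.240 (1.08064) and t=4.250 (1.09629) → t≈4.246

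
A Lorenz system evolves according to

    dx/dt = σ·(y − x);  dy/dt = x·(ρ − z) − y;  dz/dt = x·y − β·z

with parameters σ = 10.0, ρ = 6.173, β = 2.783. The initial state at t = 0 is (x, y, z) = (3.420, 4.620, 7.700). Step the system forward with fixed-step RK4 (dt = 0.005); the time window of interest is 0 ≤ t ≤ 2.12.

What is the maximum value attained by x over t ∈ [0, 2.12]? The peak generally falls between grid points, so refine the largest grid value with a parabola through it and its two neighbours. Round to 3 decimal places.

t=0.000: state=(3.420, 4.620, 7.700)
step 1 (dt=0.005): k1=(12.000, -9.842, -5.629), k2=(11.454, -9.815, -5.536), k3=(11.468, -9.814, -5.543), k4=(10.936, -9.784, -5.457); state += dt/6·(k1+2k2+2k3+k4)
t=0.005: state=(3.477, 4.571, 7.672)
t=0.010: state=(3.529, 4.522, 7.645)
t=0.015: state=(3.577, 4.474, 7.619)
continuing one RK4 step at a time; state shown every 20 steps (Δt=0.1):
t=0.100: state=(3.840, 3.732, 7.180)
t=0.200: state=(3.534, 3.132, 6.533)
t=0.300: state=(3.156, 2.834, 5.805)
t=0.400: state=(2.919, 2.770, 5.128)
t=0.500: state=(2.855, 2.871, 4.587)
t=0.600: state=(2.940, 3.089, 4.224)
t=0.700: state=(3.141, 3.387, 4.057)
t=0.800: state=(3.420, 3.724, 4.093)
t=0.900: state=(3.733, 4.044, 4.318)
t=1.000: state=(4.022, 4.278, 4.687)
t=1.100: state=(4.226, 4.369, 5.116)
t=1.200: state=(4.299, 4.301, 5.495)
t=1.300: state=(4.236, 4.113, 5.732)
t=1.400: state=(4.073, 3.879, 5.788)
t=1.500: state=(3.871, 3.671, 5.686)
t=1.600: state=(3.689, 3.531, 5.488)
t=1.700: state=(3.563, 3.471, 5.257)
t=1.800: state=(3.506, 3.484, 5.049)
t=1.900: state=(3.516, 3.555, 4.899)
t=2.000: state=(3.579, 3.661, 4.826)
t=2.100: state=(3.674, 3.779, 4.832)
t=2.120: state=(3.695, 3.801, 4.842)
largest grid value and its neighbours: x(1.195)=4.29894, x(1.200)=4.29923, x(1.205)=4.29917
parabola through these three points peaks at t≈1.202 with x≈4.29925

max x = 4.299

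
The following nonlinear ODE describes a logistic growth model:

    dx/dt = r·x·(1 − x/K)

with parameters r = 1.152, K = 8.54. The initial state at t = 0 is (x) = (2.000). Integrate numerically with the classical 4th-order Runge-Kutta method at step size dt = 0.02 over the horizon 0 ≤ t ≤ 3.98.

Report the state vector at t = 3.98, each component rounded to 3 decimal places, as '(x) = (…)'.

t=0.000: state=(2.000)
step 1 (dt=0.02): k1=(1.764), k2=(1.775), k3=(1.775), k4=(1.786); state += dt/6·(k1+2k2+2k3+k4)
t=0.020: state=(2.036)
t=0.040: state=(2.071)
t=0.060: state=(2.108)
continuing one RK4 step at a time; state shown every 10 steps (Δt=0.2):
t=0.200: state=(2.374)
t=0.400: state=(2.788)
t=0.600: state=(3.237)
t=0.800: state=(3.711)
t=1.000: state=(4.200)
t=1.200: state=(4.691)
t=1.400: state=(5.170)
t=1.600: state=(5.627)
t=1.800: state=(6.052)
t=2.000: state=(6.438)
t=2.200: state=(6.781)
t=2.400: state=(7.081)
t=2.600: state=(7.339)
t=2.800: state=(7.558)
t=3.000: state=(7.741)
t=3.200: state=(7.893)
t=3.400: state=(8.018)
t=3.600: state=(8.120)
t=3.800: state=(8.203)
t=3.980: state=(8.264)

(x) = (8.264)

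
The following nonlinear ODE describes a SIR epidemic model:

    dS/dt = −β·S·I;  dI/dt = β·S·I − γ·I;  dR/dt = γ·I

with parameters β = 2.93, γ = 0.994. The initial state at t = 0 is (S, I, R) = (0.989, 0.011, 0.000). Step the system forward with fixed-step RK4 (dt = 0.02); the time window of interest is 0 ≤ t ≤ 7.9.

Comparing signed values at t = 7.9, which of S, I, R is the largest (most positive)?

largest component: R

t=0.000: state=(0.989, 0.011, 0.000)
step 1 (dt=0.02): k1=(-0.032, 0.021, 0.011), k2=(-0.032, 0.021, 0.011), k3=(-0.032, 0.021, 0.011), k4=(-0.033, 0.022, 0.011); state += dt/6·(k1+2k2+2k3+k4)
t=0.020: state=(0.988, 0.011, 0.000)
t=0.040: state=(0.988, 0.012, 0.000)
t=0.060: state=(0.987, 0.012, 0.001)
continuing one RK4 step at a time; state shown every 25 steps (Δt=0.5):
t=0.500: state=(0.963, 0.028, 0.009)
t=1.000: state=(0.901, 0.067, 0.032)
t=1.500: state=(0.777, 0.141, 0.082)
t=2.000: state=(0.590, 0.235, 0.175)
t=2.500: state=(0.398, 0.293, 0.309)
t=3.000: state=(0.258, 0.286, 0.456)
t=3.500: state=(0.175, 0.238, 0.587)
t=4.000: state=(0.129, 0.180, 0.691)
t=4.500: state=(0.103, 0.130, 0.767)
t=5.000: state=(0.088, 0.091, 0.821)
t=5.500: state=(0.079, 0.062, 0.859)
t=6.000: state=(0.073, 0.042, 0.885)
t=6.500: state=(0.069, 0.029, 0.902)
t=7.000: state=(0.067, 0.019, 0.914)
t=7.500: state=(0.065, 0.013, 0.922)
t=7.900: state=(0.064, 0.009, 0.926)
compare at T: S=0.064, I=0.009, R=0.926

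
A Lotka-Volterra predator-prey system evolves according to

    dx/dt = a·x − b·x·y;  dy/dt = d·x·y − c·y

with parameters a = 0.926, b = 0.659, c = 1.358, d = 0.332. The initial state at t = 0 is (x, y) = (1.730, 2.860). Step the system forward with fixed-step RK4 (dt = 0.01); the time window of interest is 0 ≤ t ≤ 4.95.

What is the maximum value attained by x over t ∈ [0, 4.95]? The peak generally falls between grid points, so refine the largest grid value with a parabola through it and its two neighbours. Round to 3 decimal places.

max x = 9.678

t=0.000: state=(1.730, 2.860)
step 1 (dt=0.01): k1=(-1.659, -2.241), k2=(-1.638, -2.240), k3=(-1.638, -2.240), k4=(-1.618, -2.239); state += dt/6·(k1+2k2+2k3+k4)
t=0.010: state=(1.714, 2.838)
t=0.020: state=(1.698, 2.815)
t=0.030: state=(1.682, 2.793)
continuing one RK4 step at a time; state shown every 20 steps (Δt=0.2):
t=0.200: state=(1.470, 2.422)
t=0.400: state=(1.321, 2.024)
t=0.600: state=(1.246, 1.680)
t=0.800: state=(1.226, 1.389)
t=1.000: state=(1.248, 1.149)
t=1.200: state=(1.309, 0.953)
t=1.400: state=(1.404, 0.795)
t=1.600: state=(1.535, 0.668)
t=1.800: state=(1.703, 0.567)
t=2.000: state=(1.913, 0.487)
t=2.200: state=(2.168, 0.425)
t=2.400: state=(2.475, 0.378)
t=2.600: state=(2.841, 0.343)
t=2.800: state=(3.273, 0.320)
t=3.000: state=(3.780, 0.308)
t=3.200: state=(4.368, 0.308)
t=3.400: state=(5.045, 0.321)
t=3.600: state=(5.810, 0.350)
t=3.800: state=(6.655, 0.404)
t=4.000: state=(7.553, 0.493)
t=4.200: state=(8.443, 0.639)
t=4.400: state=(9.207, 0.876)
t=4.600: state=(9.647, 1.252)
t=4.800: state=(9.509, 1.809)
t=4.950: state=(8.906, 2.339)
largest grid value and its neighbours: x(4.650)=9.67694, x(4.660)=9.67815, x(4.670)=9.67770
parabola through these three points peaks at t≈4.662 with x≈9.67819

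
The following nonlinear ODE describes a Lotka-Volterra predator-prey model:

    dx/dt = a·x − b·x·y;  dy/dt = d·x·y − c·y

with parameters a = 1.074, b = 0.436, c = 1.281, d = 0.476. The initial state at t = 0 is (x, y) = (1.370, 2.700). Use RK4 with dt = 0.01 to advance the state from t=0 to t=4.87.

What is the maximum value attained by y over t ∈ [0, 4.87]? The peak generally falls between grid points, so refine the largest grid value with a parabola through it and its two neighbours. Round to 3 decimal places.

t=0.000: state=(1.370, 2.700)
step 1 (dt=0.01): k1=(-0.141, -1.698), k2=(-0.136, -1.694), k3=(-0.136, -1.694), k4=(-0.131, -1.689); state += dt/6·(k1+2k2+2k3+k4)
t=0.010: state=(1.369, 2.683)
t=0.020: state=(1.367, 2.666)
t=0.030: state=(1.366, 2.649)
continuing one RK4 step at a time; state shown every 20 steps (Δt=0.2):
t=0.200: state=(1.361, 2.379)
t=0.400: state=(1.389, 2.098)
t=0.600: state=(1.449, 1.859)
t=0.800: state=(1.541, 1.658)
t=1.000: state=(1.666, 1.495)
t=1.200: state=(1.823, 1.365)
t=1.400: state=(2.015, 1.268)
t=1.600: state=(2.244, 1.202)
t=1.800: state=(2.509, 1.166)
t=2.000: state=(2.811, 1.162)
t=2.200: state=(3.145, 1.194)
t=2.400: state=(3.503, 1.268)
t=2.600: state=(3.868, 1.394)
t=2.800: state=(4.213, 1.585)
t=3.000: state=(4.497, 1.859)
t=3.200: state=(4.668, 2.228)
t=3.400: state=(4.672, 2.694)
t=3.600: state=(4.475, 3.228)
t=3.800: state=(4.089, 3.760)
t=4.000: state=(3.579, 4.195)
t=4.200: state=(3.039, 4.449)
t=4.400: state=(2.547, 4.490)
t=4.600: state=(2.146, 4.341)
t=4.800: state=(1.843, 4.060)
t=4.870: state=(1.759, 3.941)
largest grid value and its neighbours: y(4.330)=4.49901, y(4.340)=4.49916, y(4.350)=4.49881
parabola through these three points peaks at t≈4.338 with y≈4.49917

max y = 4.499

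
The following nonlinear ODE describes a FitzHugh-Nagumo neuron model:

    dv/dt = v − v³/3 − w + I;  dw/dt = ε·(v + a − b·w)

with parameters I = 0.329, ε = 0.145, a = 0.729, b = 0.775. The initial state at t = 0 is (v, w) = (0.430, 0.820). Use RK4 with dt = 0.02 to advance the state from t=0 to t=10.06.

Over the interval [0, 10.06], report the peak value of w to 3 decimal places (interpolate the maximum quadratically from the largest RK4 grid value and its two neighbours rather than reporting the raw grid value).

t=0.000: state=(0.430, 0.820)
step 1 (dt=0.02): k1=(-0.088, 0.076), k2=(-0.089, 0.076), k3=(-0.089, 0.076), k4=(-0.090, 0.075); state += dt/6·(k1+2k2+2k3+k4)
t=0.020: state=(0.428, 0.822)
t=0.040: state=(0.426, 0.823)
t=0.060: state=(0.424, 0.825)
continuing one RK4 step at a time; state shown every 25 steps (Δt=0.5):
t=0.500: state=(0.365, 0.855)
t=1.000: state=(0.246, 0.881)
t=1.500: state=(0.041, 0.895)
t=2.000: state=(-0.299, 0.890)
t=2.500: state=(-0.810, 0.854)
t=3.000: state=(-1.370, 0.781)
t=3.500: state=(-1.709, 0.679)
t=4.000: state=(-1.812, 0.569)
t=4.500: state=(-1.813, 0.461)
t=5.000: state=(-1.783, 0.360)
t=5.500: state=(-1.743, 0.268)
t=6.000: state=(-1.701, 0.183)
t=6.500: state=(-1.658, 0.106)
t=7.000: state=(-1.616, 0.036)
t=7.500: state=(-1.575, -0.027)
t=8.000: state=(-1.534, -0.083)
t=8.500: state=(-1.493, -0.134)
t=9.000: state=(-1.454, -0.179)
t=9.500: state=(-1.415, -0.219)
t=10.000: state=(-1.376, -0.254)
t=10.060: state=(-1.372, -0.258)
largest grid value and its neighbours: w(1.620)=0.89607, w(1.640)=0.89608, w(1.660)=0.89605
parabola through these three points peaks at t≈1.633 with w≈0.89608

max w = 0.896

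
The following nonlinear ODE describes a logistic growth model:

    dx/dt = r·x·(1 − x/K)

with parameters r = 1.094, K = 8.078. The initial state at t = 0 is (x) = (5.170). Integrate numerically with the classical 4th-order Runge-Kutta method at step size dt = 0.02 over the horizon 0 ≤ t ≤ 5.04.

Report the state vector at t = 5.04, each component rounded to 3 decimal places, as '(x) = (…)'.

t=0.000: state=(5.170)
step 1 (dt=0.02): k1=(2.036), k2=(2.030), k3=(2.030), k4=(2.023); state += dt/6·(k1+2k2+2k3+k4)
t=0.020: state=(5.211)
t=0.040: state=(5.251)
t=0.060: state=(5.291)
continuing one RK4 step at a time; state shown every 10 steps (Δt=0.2):
t=0.200: state=(5.564)
t=0.400: state=(5.926)
t=0.600: state=(6.253)
t=0.800: state=(6.544)
t=1.000: state=(6.798)
t=1.200: state=(7.016)
t=1.400: state=(7.202)
t=1.600: state=(7.359)
t=1.800: state=(7.490)
t=2.000: state=(7.599)
t=2.200: state=(7.688)
t=2.400: state=(7.762)
t=2.600: state=(7.822)
t=2.800: state=(7.871)
t=3.000: state=(7.911)
t=3.200: state=(7.943)
t=3.400: state=(7.969)
t=3.600: state=(7.990)
t=3.800: state=(8.008)
t=4.000: state=(8.021)
t=4.200: state=(8.032)
t=4.400: state=(8.041)
t=4.600: state=(8.048)
t=4.800: state=(8.054)
t=5.000: state=(8.059)
t=5.040: state=(8.060)

(x) = (8.060)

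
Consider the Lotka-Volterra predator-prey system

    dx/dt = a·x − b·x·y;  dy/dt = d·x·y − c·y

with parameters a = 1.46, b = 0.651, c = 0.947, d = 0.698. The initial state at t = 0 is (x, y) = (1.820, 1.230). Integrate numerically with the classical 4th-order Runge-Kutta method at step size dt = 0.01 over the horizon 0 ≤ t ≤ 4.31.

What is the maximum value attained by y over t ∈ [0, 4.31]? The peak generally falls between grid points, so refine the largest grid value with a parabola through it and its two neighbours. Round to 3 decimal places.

t=0.000: state=(1.820, 1.230)
step 1 (dt=0.01): k1=(1.200, 0.398), k2=(1.201, 0.404), k3=(1.201, 0.404), k4=(1.203, 0.409); state += dt/6·(k1+2k2+2k3+k4)
t=0.010: state=(1.832, 1.234)
t=0.020: state=(1.844, 1.238)
t=0.030: state=(1.856, 1.242)
continuing one RK4 step at a time; state shown every 20 steps (Δt=0.2):
t=0.200: state=(2.064, 1.335)
t=0.400: state=(2.300, 1.498)
t=0.600: state=(2.497, 1.733)
t=0.800: state=(2.616, 2.052)
t=1.000: state=(2.615, 2.450)
t=1.200: state=(2.473, 2.897)
t=1.400: state=(2.207, 3.327)
t=1.600: state=(1.873, 3.662)
t=1.800: state=(1.536, 3.842)
t=2.000: state=(1.244, 3.857)
t=2.200: state=(1.015, 3.734)
t=2.400: state=(0.847, 3.516)
t=2.600: state=(0.730, 3.246)
t=2.800: state=(0.653, 2.957)
t=3.000: state=(0.606, 2.671)
t=3.200: state=(0.583, 2.401)
t=3.400: state=(0.581, 2.154)
t=3.600: state=(0.596, 1.935)
t=3.800: state=(0.629, 1.743)
t=4.000: state=(0.678, 1.580)
t=4.200: state=(0.746, 1.444)
t=4.310: state=(0.792, 1.380)
largest grid value and its neighbours: y(1.910)=3.87004, y(1.920)=3.87015, y(1.930)=3.86986
parabola through these three points peaks at t≈1.918 with y≈3.87016

max y = 3.870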